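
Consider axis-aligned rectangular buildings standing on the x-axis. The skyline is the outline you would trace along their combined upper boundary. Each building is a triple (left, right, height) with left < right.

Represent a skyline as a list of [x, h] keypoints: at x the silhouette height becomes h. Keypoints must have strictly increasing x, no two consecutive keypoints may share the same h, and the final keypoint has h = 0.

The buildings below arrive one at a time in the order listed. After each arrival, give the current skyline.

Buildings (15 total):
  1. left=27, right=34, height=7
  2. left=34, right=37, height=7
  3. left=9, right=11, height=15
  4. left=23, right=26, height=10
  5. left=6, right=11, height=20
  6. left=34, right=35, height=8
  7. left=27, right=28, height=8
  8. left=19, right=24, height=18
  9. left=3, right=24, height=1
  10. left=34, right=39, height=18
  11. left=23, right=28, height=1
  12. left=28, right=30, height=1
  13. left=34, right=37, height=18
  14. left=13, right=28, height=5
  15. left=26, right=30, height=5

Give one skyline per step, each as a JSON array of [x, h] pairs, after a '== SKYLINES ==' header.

== SKYLINES ==
[[27,7],[34,0]]
[[27,7],[37,0]]
[[9,15],[11,0],[27,7],[37,0]]
[[9,15],[11,0],[23,10],[26,0],[27,7],[37,0]]
[[6,20],[11,0],[23,10],[26,0],[27,7],[37,0]]
[[6,20],[11,0],[23,10],[26,0],[27,7],[34,8],[35,7],[37,0]]
[[6,20],[11,0],[23,10],[26,0],[27,8],[28,7],[34,8],[35,7],[37,0]]
[[6,20],[11,0],[19,18],[24,10],[26,0],[27,8],[28,7],[34,8],[35,7],[37,0]]
[[3,1],[6,20],[11,1],[19,18],[24,10],[26,0],[27,8],[28,7],[34,8],[35,7],[37,0]]
[[3,1],[6,20],[11,1],[19,18],[24,10],[26,0],[27,8],[28,7],[34,18],[39,0]]
[[3,1],[6,20],[11,1],[19,18],[24,10],[26,1],[27,8],[28,7],[34,18],[39,0]]
[[3,1],[6,20],[11,1],[19,18],[24,10],[26,1],[27,8],[28,7],[34,18],[39,0]]
[[3,1],[6,20],[11,1],[19,18],[24,10],[26,1],[27,8],[28,7],[34,18],[39,0]]
[[3,1],[6,20],[11,1],[13,5],[19,18],[24,10],[26,5],[27,8],[28,7],[34,18],[39,0]]
[[3,1],[6,20],[11,1],[13,5],[19,18],[24,10],[26,5],[27,8],[28,7],[34,18],[39,0]]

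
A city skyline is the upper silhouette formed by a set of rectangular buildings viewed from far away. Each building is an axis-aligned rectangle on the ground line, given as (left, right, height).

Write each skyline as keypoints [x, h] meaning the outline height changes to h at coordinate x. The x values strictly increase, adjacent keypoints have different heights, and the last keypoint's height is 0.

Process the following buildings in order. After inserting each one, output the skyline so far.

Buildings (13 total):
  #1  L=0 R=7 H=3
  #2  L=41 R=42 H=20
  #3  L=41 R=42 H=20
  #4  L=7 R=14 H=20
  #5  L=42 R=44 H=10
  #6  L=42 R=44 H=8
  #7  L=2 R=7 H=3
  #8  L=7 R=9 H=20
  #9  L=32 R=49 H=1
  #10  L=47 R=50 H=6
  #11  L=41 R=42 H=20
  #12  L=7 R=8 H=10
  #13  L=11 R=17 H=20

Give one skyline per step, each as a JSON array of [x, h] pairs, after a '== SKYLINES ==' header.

== SKYLINES ==
[[0,3],[7,0]]
[[0,3],[7,0],[41,20],[42,0]]
[[0,3],[7,0],[41,20],[42,0]]
[[0,3],[7,20],[14,0],[41,20],[42,0]]
[[0,3],[7,20],[14,0],[41,20],[42,10],[44,0]]
[[0,3],[7,20],[14,0],[41,20],[42,10],[44,0]]
[[0,3],[7,20],[14,0],[41,20],[42,10],[44,0]]
[[0,3],[7,20],[14,0],[41,20],[42,10],[44,0]]
[[0,3],[7,20],[14,0],[32,1],[41,20],[42,10],[44,1],[49,0]]
[[0,3],[7,20],[14,0],[32,1],[41,20],[42,10],[44,1],[47,6],[50,0]]
[[0,3],[7,20],[14,0],[32,1],[41,20],[42,10],[44,1],[47,6],[50,0]]
[[0,3],[7,20],[14,0],[32,1],[41,20],[42,10],[44,1],[47,6],[50,0]]
[[0,3],[7,20],[17,0],[32,1],[41,20],[42,10],[44,1],[47,6],[50,0]]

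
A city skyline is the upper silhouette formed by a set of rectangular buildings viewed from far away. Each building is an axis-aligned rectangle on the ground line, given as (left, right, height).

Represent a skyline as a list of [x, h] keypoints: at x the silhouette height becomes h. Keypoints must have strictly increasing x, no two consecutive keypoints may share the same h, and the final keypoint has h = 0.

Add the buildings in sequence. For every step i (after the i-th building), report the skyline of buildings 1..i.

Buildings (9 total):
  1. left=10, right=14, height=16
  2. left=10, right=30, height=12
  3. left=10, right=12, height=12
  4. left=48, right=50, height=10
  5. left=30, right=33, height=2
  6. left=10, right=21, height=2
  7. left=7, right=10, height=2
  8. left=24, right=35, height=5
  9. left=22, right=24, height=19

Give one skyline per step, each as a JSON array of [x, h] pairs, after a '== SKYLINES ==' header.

== SKYLINES ==
[[10,16],[14,0]]
[[10,16],[14,12],[30,0]]
[[10,16],[14,12],[30,0]]
[[10,16],[14,12],[30,0],[48,10],[50,0]]
[[10,16],[14,12],[30,2],[33,0],[48,10],[50,0]]
[[10,16],[14,12],[30,2],[33,0],[48,10],[50,0]]
[[7,2],[10,16],[14,12],[30,2],[33,0],[48,10],[50,0]]
[[7,2],[10,16],[14,12],[30,5],[35,0],[48,10],[50,0]]
[[7,2],[10,16],[14,12],[22,19],[24,12],[30,5],[35,0],[48,10],[50,0]]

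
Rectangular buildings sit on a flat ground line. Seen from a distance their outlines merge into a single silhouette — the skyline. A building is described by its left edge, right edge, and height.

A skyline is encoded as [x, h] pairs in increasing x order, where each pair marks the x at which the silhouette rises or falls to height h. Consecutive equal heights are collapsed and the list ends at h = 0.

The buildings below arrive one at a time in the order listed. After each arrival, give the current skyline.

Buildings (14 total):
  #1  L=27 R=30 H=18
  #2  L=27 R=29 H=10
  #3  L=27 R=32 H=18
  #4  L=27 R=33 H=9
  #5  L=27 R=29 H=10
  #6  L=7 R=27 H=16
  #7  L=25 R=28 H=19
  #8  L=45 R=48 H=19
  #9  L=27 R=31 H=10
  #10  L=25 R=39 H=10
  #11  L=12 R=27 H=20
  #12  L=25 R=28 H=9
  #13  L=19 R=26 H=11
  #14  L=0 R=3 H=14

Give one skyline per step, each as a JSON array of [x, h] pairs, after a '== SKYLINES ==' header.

== SKYLINES ==
[[27,18],[30,0]]
[[27,18],[30,0]]
[[27,18],[32,0]]
[[27,18],[32,9],[33,0]]
[[27,18],[32,9],[33,0]]
[[7,16],[27,18],[32,9],[33,0]]
[[7,16],[25,19],[28,18],[32,9],[33,0]]
[[7,16],[25,19],[28,18],[32,9],[33,0],[45,19],[48,0]]
[[7,16],[25,19],[28,18],[32,9],[33,0],[45,19],[48,0]]
[[7,16],[25,19],[28,18],[32,10],[39,0],[45,19],[48,0]]
[[7,16],[12,20],[27,19],[28,18],[32,10],[39,0],[45,19],[48,0]]
[[7,16],[12,20],[27,19],[28,18],[32,10],[39,0],[45,19],[48,0]]
[[7,16],[12,20],[27,19],[28,18],[32,10],[39,0],[45,19],[48,0]]
[[0,14],[3,0],[7,16],[12,20],[27,19],[28,18],[32,10],[39,0],[45,19],[48,0]]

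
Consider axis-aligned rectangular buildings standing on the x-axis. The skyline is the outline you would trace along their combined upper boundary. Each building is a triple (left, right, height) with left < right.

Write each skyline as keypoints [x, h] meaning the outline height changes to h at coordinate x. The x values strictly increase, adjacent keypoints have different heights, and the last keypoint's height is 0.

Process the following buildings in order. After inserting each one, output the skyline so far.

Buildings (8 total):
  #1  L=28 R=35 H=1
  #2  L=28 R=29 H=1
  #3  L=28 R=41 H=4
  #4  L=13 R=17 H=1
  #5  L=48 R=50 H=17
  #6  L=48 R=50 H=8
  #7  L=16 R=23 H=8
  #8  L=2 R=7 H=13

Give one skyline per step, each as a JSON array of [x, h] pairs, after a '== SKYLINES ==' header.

== SKYLINES ==
[[28,1],[35,0]]
[[28,1],[35,0]]
[[28,4],[41,0]]
[[13,1],[17,0],[28,4],[41,0]]
[[13,1],[17,0],[28,4],[41,0],[48,17],[50,0]]
[[13,1],[17,0],[28,4],[41,0],[48,17],[50,0]]
[[13,1],[16,8],[23,0],[28,4],[41,0],[48,17],[50,0]]
[[2,13],[7,0],[13,1],[16,8],[23,0],[28,4],[41,0],[48,17],[50,0]]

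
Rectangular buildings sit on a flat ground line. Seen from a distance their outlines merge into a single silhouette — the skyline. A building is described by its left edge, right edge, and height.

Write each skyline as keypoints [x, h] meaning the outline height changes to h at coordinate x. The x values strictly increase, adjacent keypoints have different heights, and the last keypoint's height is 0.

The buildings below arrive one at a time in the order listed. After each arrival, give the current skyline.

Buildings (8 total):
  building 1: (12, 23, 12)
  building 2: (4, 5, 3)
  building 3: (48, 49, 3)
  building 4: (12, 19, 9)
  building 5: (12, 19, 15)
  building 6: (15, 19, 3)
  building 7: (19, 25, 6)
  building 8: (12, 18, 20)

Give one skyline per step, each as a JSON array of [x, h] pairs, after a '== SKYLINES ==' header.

== SKYLINES ==
[[12,12],[23,0]]
[[4,3],[5,0],[12,12],[23,0]]
[[4,3],[5,0],[12,12],[23,0],[48,3],[49,0]]
[[4,3],[5,0],[12,12],[23,0],[48,3],[49,0]]
[[4,3],[5,0],[12,15],[19,12],[23,0],[48,3],[49,0]]
[[4,3],[5,0],[12,15],[19,12],[23,0],[48,3],[49,0]]
[[4,3],[5,0],[12,15],[19,12],[23,6],[25,0],[48,3],[49,0]]
[[4,3],[5,0],[12,20],[18,15],[19,12],[23,6],[25,0],[48,3],[49,0]]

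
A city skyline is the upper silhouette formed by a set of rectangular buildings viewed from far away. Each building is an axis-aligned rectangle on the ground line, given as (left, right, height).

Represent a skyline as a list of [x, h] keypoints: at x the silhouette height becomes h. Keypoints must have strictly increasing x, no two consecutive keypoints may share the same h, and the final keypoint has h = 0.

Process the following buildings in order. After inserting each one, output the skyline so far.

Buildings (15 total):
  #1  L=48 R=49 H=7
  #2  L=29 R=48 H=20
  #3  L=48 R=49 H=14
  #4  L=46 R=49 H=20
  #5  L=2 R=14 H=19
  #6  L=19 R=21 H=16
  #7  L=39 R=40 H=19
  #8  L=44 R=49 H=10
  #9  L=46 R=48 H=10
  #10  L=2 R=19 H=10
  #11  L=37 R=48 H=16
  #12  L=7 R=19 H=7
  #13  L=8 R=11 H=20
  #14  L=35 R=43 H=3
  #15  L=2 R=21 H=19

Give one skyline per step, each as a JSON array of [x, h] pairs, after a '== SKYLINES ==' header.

== SKYLINES ==
[[48,7],[49,0]]
[[29,20],[48,7],[49,0]]
[[29,20],[48,14],[49,0]]
[[29,20],[49,0]]
[[2,19],[14,0],[29,20],[49,0]]
[[2,19],[14,0],[19,16],[21,0],[29,20],[49,0]]
[[2,19],[14,0],[19,16],[21,0],[29,20],[49,0]]
[[2,19],[14,0],[19,16],[21,0],[29,20],[49,0]]
[[2,19],[14,0],[19,16],[21,0],[29,20],[49,0]]
[[2,19],[14,10],[19,16],[21,0],[29,20],[49,0]]
[[2,19],[14,10],[19,16],[21,0],[29,20],[49,0]]
[[2,19],[14,10],[19,16],[21,0],[29,20],[49,0]]
[[2,19],[8,20],[11,19],[14,10],[19,16],[21,0],[29,20],[49,0]]
[[2,19],[8,20],[11,19],[14,10],[19,16],[21,0],[29,20],[49,0]]
[[2,19],[8,20],[11,19],[21,0],[29,20],[49,0]]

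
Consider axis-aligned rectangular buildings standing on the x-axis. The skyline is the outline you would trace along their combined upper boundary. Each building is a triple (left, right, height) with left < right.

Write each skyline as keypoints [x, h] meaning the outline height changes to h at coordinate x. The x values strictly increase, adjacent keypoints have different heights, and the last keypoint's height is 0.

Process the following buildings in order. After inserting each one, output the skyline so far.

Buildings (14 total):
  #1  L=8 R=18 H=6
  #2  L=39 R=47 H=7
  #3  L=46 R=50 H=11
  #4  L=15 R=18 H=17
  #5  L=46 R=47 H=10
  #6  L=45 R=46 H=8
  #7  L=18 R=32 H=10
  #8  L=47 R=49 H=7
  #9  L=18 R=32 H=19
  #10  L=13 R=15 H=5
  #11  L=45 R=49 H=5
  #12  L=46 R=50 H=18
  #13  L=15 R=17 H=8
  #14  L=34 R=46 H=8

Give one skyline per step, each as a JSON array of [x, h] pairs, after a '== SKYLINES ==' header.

== SKYLINES ==
[[8,6],[18,0]]
[[8,6],[18,0],[39,7],[47,0]]
[[8,6],[18,0],[39,7],[46,11],[50,0]]
[[8,6],[15,17],[18,0],[39,7],[46,11],[50,0]]
[[8,6],[15,17],[18,0],[39,7],[46,11],[50,0]]
[[8,6],[15,17],[18,0],[39,7],[45,8],[46,11],[50,0]]
[[8,6],[15,17],[18,10],[32,0],[39,7],[45,8],[46,11],[50,0]]
[[8,6],[15,17],[18,10],[32,0],[39,7],[45,8],[46,11],[50,0]]
[[8,6],[15,17],[18,19],[32,0],[39,7],[45,8],[46,11],[50,0]]
[[8,6],[15,17],[18,19],[32,0],[39,7],[45,8],[46,11],[50,0]]
[[8,6],[15,17],[18,19],[32,0],[39,7],[45,8],[46,11],[50,0]]
[[8,6],[15,17],[18,19],[32,0],[39,7],[45,8],[46,18],[50,0]]
[[8,6],[15,17],[18,19],[32,0],[39,7],[45,8],[46,18],[50,0]]
[[8,6],[15,17],[18,19],[32,0],[34,8],[46,18],[50,0]]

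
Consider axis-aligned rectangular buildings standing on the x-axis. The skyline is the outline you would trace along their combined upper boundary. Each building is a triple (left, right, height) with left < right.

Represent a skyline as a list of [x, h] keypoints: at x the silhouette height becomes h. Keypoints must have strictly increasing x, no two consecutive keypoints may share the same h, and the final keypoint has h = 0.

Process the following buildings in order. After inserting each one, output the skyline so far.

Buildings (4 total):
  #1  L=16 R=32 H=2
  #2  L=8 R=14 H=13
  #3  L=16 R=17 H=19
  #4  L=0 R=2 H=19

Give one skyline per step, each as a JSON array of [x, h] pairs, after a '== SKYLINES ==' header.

== SKYLINES ==
[[16,2],[32,0]]
[[8,13],[14,0],[16,2],[32,0]]
[[8,13],[14,0],[16,19],[17,2],[32,0]]
[[0,19],[2,0],[8,13],[14,0],[16,19],[17,2],[32,0]]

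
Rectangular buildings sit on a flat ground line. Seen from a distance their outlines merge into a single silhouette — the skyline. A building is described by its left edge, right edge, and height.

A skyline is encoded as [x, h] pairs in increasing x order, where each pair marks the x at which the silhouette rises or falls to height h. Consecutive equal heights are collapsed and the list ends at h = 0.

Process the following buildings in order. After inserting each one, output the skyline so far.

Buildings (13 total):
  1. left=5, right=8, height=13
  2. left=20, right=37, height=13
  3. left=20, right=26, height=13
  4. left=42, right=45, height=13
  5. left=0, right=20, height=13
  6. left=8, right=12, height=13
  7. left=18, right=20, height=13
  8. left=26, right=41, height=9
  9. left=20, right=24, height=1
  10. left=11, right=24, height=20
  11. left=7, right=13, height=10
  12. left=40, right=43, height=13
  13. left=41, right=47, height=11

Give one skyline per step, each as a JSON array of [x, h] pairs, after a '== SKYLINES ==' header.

== SKYLINES ==
[[5,13],[8,0]]
[[5,13],[8,0],[20,13],[37,0]]
[[5,13],[8,0],[20,13],[37,0]]
[[5,13],[8,0],[20,13],[37,0],[42,13],[45,0]]
[[0,13],[37,0],[42,13],[45,0]]
[[0,13],[37,0],[42,13],[45,0]]
[[0,13],[37,0],[42,13],[45,0]]
[[0,13],[37,9],[41,0],[42,13],[45,0]]
[[0,13],[37,9],[41,0],[42,13],[45,0]]
[[0,13],[11,20],[24,13],[37,9],[41,0],[42,13],[45,0]]
[[0,13],[11,20],[24,13],[37,9],[41,0],[42,13],[45,0]]
[[0,13],[11,20],[24,13],[37,9],[40,13],[45,0]]
[[0,13],[11,20],[24,13],[37,9],[40,13],[45,11],[47,0]]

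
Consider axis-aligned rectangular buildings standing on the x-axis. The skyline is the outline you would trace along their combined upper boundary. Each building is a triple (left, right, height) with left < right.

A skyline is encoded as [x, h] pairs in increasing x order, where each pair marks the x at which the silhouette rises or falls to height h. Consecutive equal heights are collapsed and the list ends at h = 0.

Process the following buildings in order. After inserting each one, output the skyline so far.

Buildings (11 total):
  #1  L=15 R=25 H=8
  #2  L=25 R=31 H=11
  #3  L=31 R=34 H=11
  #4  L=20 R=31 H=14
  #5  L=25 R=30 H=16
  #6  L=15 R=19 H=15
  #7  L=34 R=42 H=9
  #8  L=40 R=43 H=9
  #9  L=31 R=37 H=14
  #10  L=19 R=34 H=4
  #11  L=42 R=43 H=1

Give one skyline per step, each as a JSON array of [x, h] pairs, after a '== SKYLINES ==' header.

== SKYLINES ==
[[15,8],[25,0]]
[[15,8],[25,11],[31,0]]
[[15,8],[25,11],[34,0]]
[[15,8],[20,14],[31,11],[34,0]]
[[15,8],[20,14],[25,16],[30,14],[31,11],[34,0]]
[[15,15],[19,8],[20,14],[25,16],[30,14],[31,11],[34,0]]
[[15,15],[19,8],[20,14],[25,16],[30,14],[31,11],[34,9],[42,0]]
[[15,15],[19,8],[20,14],[25,16],[30,14],[31,11],[34,9],[43,0]]
[[15,15],[19,8],[20,14],[25,16],[30,14],[37,9],[43,0]]
[[15,15],[19,8],[20,14],[25,16],[30,14],[37,9],[43,0]]
[[15,15],[19,8],[20,14],[25,16],[30,14],[37,9],[43,0]]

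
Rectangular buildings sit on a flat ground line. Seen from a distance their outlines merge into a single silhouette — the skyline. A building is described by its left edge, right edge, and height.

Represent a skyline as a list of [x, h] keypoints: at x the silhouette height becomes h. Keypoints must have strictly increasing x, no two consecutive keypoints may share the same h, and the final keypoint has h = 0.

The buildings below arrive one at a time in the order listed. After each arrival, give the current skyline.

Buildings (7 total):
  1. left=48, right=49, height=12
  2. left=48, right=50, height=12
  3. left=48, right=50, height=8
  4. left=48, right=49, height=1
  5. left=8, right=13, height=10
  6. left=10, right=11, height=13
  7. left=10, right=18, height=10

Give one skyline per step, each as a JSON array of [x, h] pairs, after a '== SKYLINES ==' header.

== SKYLINES ==
[[48,12],[49,0]]
[[48,12],[50,0]]
[[48,12],[50,0]]
[[48,12],[50,0]]
[[8,10],[13,0],[48,12],[50,0]]
[[8,10],[10,13],[11,10],[13,0],[48,12],[50,0]]
[[8,10],[10,13],[11,10],[18,0],[48,12],[50,0]]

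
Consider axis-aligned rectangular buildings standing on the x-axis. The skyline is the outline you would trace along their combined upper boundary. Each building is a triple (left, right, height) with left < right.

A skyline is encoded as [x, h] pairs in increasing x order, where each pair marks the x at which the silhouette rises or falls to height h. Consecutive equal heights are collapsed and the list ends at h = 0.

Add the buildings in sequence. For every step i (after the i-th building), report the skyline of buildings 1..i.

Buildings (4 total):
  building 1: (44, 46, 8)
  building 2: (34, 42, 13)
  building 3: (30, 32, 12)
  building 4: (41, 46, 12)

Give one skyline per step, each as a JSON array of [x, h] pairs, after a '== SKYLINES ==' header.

== SKYLINES ==
[[44,8],[46,0]]
[[34,13],[42,0],[44,8],[46,0]]
[[30,12],[32,0],[34,13],[42,0],[44,8],[46,0]]
[[30,12],[32,0],[34,13],[42,12],[46,0]]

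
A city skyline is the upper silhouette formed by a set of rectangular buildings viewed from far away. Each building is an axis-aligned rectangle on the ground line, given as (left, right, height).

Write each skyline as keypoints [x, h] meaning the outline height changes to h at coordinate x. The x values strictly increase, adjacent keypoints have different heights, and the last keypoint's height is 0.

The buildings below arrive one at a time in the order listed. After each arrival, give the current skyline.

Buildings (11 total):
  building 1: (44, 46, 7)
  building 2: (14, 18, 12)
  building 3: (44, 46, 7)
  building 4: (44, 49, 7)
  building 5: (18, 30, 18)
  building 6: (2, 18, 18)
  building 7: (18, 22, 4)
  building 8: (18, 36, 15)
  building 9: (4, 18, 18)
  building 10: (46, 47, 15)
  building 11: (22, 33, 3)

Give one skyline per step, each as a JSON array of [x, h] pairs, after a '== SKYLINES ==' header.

== SKYLINES ==
[[44,7],[46,0]]
[[14,12],[18,0],[44,7],[46,0]]
[[14,12],[18,0],[44,7],[46,0]]
[[14,12],[18,0],[44,7],[49,0]]
[[14,12],[18,18],[30,0],[44,7],[49,0]]
[[2,18],[30,0],[44,7],[49,0]]
[[2,18],[30,0],[44,7],[49,0]]
[[2,18],[30,15],[36,0],[44,7],[49,0]]
[[2,18],[30,15],[36,0],[44,7],[49,0]]
[[2,18],[30,15],[36,0],[44,7],[46,15],[47,7],[49,0]]
[[2,18],[30,15],[36,0],[44,7],[46,15],[47,7],[49,0]]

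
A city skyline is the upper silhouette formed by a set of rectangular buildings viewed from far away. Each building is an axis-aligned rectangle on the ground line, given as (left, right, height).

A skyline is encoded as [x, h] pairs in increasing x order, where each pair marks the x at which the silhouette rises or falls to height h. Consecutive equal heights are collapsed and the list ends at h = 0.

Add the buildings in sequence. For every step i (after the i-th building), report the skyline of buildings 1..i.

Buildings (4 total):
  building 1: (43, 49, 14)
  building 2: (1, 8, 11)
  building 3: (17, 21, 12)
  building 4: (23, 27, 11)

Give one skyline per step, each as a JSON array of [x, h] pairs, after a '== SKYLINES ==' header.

== SKYLINES ==
[[43,14],[49,0]]
[[1,11],[8,0],[43,14],[49,0]]
[[1,11],[8,0],[17,12],[21,0],[43,14],[49,0]]
[[1,11],[8,0],[17,12],[21,0],[23,11],[27,0],[43,14],[49,0]]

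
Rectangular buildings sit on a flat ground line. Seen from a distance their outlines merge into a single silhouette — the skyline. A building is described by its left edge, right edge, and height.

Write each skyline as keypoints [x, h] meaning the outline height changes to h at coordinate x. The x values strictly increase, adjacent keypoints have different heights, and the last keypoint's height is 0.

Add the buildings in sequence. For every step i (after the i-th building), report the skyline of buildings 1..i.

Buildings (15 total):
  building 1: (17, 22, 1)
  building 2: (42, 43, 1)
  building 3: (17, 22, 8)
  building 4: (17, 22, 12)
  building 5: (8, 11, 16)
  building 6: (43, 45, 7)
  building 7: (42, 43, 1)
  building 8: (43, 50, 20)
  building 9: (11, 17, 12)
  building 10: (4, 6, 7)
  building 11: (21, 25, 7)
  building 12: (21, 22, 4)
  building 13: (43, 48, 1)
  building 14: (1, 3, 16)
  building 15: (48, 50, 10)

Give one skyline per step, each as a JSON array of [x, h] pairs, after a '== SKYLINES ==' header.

== SKYLINES ==
[[17,1],[22,0]]
[[17,1],[22,0],[42,1],[43,0]]
[[17,8],[22,0],[42,1],[43,0]]
[[17,12],[22,0],[42,1],[43,0]]
[[8,16],[11,0],[17,12],[22,0],[42,1],[43,0]]
[[8,16],[11,0],[17,12],[22,0],[42,1],[43,7],[45,0]]
[[8,16],[11,0],[17,12],[22,0],[42,1],[43,7],[45,0]]
[[8,16],[11,0],[17,12],[22,0],[42,1],[43,20],[50,0]]
[[8,16],[11,12],[22,0],[42,1],[43,20],[50,0]]
[[4,7],[6,0],[8,16],[11,12],[22,0],[42,1],[43,20],[50,0]]
[[4,7],[6,0],[8,16],[11,12],[22,7],[25,0],[42,1],[43,20],[50,0]]
[[4,7],[6,0],[8,16],[11,12],[22,7],[25,0],[42,1],[43,20],[50,0]]
[[4,7],[6,0],[8,16],[11,12],[22,7],[25,0],[42,1],[43,20],[50,0]]
[[1,16],[3,0],[4,7],[6,0],[8,16],[11,12],[22,7],[25,0],[42,1],[43,20],[50,0]]
[[1,16],[3,0],[4,7],[6,0],[8,16],[11,12],[22,7],[25,0],[42,1],[43,20],[50,0]]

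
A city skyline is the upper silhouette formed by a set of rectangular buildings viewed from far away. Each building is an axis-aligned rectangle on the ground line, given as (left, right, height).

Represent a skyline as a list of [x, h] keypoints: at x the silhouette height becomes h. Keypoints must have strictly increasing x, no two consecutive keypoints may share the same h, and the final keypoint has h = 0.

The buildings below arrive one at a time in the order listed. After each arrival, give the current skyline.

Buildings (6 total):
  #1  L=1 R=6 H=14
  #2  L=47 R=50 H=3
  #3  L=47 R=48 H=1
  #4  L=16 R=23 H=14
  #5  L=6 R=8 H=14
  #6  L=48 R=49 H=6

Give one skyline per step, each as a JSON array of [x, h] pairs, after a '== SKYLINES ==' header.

== SKYLINES ==
[[1,14],[6,0]]
[[1,14],[6,0],[47,3],[50,0]]
[[1,14],[6,0],[47,3],[50,0]]
[[1,14],[6,0],[16,14],[23,0],[47,3],[50,0]]
[[1,14],[8,0],[16,14],[23,0],[47,3],[50,0]]
[[1,14],[8,0],[16,14],[23,0],[47,3],[48,6],[49,3],[50,0]]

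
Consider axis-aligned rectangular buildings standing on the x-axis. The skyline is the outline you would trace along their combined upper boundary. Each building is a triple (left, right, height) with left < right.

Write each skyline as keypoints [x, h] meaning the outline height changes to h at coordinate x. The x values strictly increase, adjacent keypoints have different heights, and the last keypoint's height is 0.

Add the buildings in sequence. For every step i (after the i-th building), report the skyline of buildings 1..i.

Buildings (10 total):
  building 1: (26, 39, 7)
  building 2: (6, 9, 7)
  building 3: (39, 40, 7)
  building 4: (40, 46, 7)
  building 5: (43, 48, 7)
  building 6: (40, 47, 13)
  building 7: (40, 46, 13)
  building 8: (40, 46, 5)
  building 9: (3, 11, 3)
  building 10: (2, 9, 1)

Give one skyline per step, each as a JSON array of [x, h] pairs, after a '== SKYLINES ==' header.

== SKYLINES ==
[[26,7],[39,0]]
[[6,7],[9,0],[26,7],[39,0]]
[[6,7],[9,0],[26,7],[40,0]]
[[6,7],[9,0],[26,7],[46,0]]
[[6,7],[9,0],[26,7],[48,0]]
[[6,7],[9,0],[26,7],[40,13],[47,7],[48,0]]
[[6,7],[9,0],[26,7],[40,13],[47,7],[48,0]]
[[6,7],[9,0],[26,7],[40,13],[47,7],[48,0]]
[[3,3],[6,7],[9,3],[11,0],[26,7],[40,13],[47,7],[48,0]]
[[2,1],[3,3],[6,7],[9,3],[11,0],[26,7],[40,13],[47,7],[48,0]]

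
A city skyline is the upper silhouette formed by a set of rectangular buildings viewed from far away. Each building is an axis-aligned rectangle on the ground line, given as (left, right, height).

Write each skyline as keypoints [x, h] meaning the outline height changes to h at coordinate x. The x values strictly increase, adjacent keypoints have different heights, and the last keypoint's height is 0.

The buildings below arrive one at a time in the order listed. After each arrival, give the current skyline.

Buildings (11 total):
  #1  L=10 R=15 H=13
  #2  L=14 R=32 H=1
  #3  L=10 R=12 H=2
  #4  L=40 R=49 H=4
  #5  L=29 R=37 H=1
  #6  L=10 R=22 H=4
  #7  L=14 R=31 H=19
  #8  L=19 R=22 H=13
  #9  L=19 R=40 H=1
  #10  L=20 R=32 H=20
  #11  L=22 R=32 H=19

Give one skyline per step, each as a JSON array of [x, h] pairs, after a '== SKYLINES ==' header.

== SKYLINES ==
[[10,13],[15,0]]
[[10,13],[15,1],[32,0]]
[[10,13],[15,1],[32,0]]
[[10,13],[15,1],[32,0],[40,4],[49,0]]
[[10,13],[15,1],[37,0],[40,4],[49,0]]
[[10,13],[15,4],[22,1],[37,0],[40,4],[49,0]]
[[10,13],[14,19],[31,1],[37,0],[40,4],[49,0]]
[[10,13],[14,19],[31,1],[37,0],[40,4],[49,0]]
[[10,13],[14,19],[31,1],[40,4],[49,0]]
[[10,13],[14,19],[20,20],[32,1],[40,4],[49,0]]
[[10,13],[14,19],[20,20],[32,1],[40,4],[49,0]]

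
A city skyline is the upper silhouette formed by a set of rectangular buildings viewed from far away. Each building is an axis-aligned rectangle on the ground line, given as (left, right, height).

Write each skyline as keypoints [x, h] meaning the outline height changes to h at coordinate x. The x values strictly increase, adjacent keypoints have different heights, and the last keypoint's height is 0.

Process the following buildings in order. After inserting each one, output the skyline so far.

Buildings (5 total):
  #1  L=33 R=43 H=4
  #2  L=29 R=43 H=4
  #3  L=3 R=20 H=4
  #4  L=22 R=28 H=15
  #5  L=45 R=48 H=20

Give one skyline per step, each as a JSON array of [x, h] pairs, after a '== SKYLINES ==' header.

== SKYLINES ==
[[33,4],[43,0]]
[[29,4],[43,0]]
[[3,4],[20,0],[29,4],[43,0]]
[[3,4],[20,0],[22,15],[28,0],[29,4],[43,0]]
[[3,4],[20,0],[22,15],[28,0],[29,4],[43,0],[45,20],[48,0]]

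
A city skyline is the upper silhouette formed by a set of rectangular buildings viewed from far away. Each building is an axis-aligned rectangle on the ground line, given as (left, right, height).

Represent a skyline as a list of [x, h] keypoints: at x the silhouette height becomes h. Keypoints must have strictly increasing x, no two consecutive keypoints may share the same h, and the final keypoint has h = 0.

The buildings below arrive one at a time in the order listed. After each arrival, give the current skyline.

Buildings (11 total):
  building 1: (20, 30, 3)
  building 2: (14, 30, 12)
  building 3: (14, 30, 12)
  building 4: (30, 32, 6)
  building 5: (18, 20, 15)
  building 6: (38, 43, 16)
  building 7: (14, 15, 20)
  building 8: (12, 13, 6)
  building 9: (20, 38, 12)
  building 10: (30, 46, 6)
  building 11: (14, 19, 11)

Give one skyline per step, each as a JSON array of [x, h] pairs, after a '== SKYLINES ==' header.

== SKYLINES ==
[[20,3],[30,0]]
[[14,12],[30,0]]
[[14,12],[30,0]]
[[14,12],[30,6],[32,0]]
[[14,12],[18,15],[20,12],[30,6],[32,0]]
[[14,12],[18,15],[20,12],[30,6],[32,0],[38,16],[43,0]]
[[14,20],[15,12],[18,15],[20,12],[30,6],[32,0],[38,16],[43,0]]
[[12,6],[13,0],[14,20],[15,12],[18,15],[20,12],[30,6],[32,0],[38,16],[43,0]]
[[12,6],[13,0],[14,20],[15,12],[18,15],[20,12],[38,16],[43,0]]
[[12,6],[13,0],[14,20],[15,12],[18,15],[20,12],[38,16],[43,6],[46,0]]
[[12,6],[13,0],[14,20],[15,12],[18,15],[20,12],[38,16],[43,6],[46,0]]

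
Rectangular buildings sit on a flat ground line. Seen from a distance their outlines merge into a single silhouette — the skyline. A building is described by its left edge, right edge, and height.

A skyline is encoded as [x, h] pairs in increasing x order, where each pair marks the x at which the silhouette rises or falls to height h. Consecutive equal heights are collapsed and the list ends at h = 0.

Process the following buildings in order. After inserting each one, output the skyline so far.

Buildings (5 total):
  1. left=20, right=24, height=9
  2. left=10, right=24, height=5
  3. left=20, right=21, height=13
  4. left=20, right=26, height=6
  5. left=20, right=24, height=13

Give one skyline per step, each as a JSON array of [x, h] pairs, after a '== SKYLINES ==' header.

== SKYLINES ==
[[20,9],[24,0]]
[[10,5],[20,9],[24,0]]
[[10,5],[20,13],[21,9],[24,0]]
[[10,5],[20,13],[21,9],[24,6],[26,0]]
[[10,5],[20,13],[24,6],[26,0]]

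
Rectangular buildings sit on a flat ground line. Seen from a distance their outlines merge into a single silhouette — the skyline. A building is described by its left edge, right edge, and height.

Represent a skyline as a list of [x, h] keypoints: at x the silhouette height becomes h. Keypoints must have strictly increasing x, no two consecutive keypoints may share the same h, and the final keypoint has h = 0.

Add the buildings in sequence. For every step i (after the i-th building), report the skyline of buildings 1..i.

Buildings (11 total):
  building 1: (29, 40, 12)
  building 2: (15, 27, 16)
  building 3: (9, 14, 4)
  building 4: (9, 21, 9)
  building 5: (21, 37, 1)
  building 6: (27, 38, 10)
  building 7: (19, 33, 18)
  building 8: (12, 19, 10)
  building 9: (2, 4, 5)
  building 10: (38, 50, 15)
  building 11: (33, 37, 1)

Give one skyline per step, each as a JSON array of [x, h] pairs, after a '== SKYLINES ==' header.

== SKYLINES ==
[[29,12],[40,0]]
[[15,16],[27,0],[29,12],[40,0]]
[[9,4],[14,0],[15,16],[27,0],[29,12],[40,0]]
[[9,9],[15,16],[27,0],[29,12],[40,0]]
[[9,9],[15,16],[27,1],[29,12],[40,0]]
[[9,9],[15,16],[27,10],[29,12],[40,0]]
[[9,9],[15,16],[19,18],[33,12],[40,0]]
[[9,9],[12,10],[15,16],[19,18],[33,12],[40,0]]
[[2,5],[4,0],[9,9],[12,10],[15,16],[19,18],[33,12],[40,0]]
[[2,5],[4,0],[9,9],[12,10],[15,16],[19,18],[33,12],[38,15],[50,0]]
[[2,5],[4,0],[9,9],[12,10],[15,16],[19,18],[33,12],[38,15],[50,0]]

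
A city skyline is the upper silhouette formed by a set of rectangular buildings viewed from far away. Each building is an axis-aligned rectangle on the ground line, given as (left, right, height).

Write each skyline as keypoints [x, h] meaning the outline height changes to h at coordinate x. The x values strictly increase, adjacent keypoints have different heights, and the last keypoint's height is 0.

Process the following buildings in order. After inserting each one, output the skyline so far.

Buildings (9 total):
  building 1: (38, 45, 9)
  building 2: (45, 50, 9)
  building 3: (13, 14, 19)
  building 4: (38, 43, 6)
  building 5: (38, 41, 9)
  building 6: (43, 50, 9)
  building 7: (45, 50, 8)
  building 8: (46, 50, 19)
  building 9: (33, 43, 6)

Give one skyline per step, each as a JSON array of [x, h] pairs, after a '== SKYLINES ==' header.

== SKYLINES ==
[[38,9],[45,0]]
[[38,9],[50,0]]
[[13,19],[14,0],[38,9],[50,0]]
[[13,19],[14,0],[38,9],[50,0]]
[[13,19],[14,0],[38,9],[50,0]]
[[13,19],[14,0],[38,9],[50,0]]
[[13,19],[14,0],[38,9],[50,0]]
[[13,19],[14,0],[38,9],[46,19],[50,0]]
[[13,19],[14,0],[33,6],[38,9],[46,19],[50,0]]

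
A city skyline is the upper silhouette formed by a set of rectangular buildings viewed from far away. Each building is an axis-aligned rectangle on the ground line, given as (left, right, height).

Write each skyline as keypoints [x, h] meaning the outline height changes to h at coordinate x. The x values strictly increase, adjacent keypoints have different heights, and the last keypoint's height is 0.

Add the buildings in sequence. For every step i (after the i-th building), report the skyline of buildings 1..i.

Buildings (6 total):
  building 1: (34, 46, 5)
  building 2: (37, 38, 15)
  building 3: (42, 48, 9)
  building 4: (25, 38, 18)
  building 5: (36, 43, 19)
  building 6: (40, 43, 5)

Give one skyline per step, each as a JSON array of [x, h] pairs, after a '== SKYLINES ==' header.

== SKYLINES ==
[[34,5],[46,0]]
[[34,5],[37,15],[38,5],[46,0]]
[[34,5],[37,15],[38,5],[42,9],[48,0]]
[[25,18],[38,5],[42,9],[48,0]]
[[25,18],[36,19],[43,9],[48,0]]
[[25,18],[36,19],[43,9],[48,0]]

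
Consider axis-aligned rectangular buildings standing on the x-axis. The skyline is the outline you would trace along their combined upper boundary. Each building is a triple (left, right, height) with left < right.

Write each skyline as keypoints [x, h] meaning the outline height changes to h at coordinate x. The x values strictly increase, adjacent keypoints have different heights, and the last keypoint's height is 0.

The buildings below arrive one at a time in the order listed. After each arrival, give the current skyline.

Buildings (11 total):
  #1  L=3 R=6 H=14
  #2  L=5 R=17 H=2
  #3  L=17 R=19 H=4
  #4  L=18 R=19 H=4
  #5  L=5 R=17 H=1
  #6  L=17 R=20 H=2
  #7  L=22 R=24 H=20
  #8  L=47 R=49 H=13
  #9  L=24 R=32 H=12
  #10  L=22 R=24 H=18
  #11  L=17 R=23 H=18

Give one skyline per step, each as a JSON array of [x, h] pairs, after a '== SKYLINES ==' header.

== SKYLINES ==
[[3,14],[6,0]]
[[3,14],[6,2],[17,0]]
[[3,14],[6,2],[17,4],[19,0]]
[[3,14],[6,2],[17,4],[19,0]]
[[3,14],[6,2],[17,4],[19,0]]
[[3,14],[6,2],[17,4],[19,2],[20,0]]
[[3,14],[6,2],[17,4],[19,2],[20,0],[22,20],[24,0]]
[[3,14],[6,2],[17,4],[19,2],[20,0],[22,20],[24,0],[47,13],[49,0]]
[[3,14],[6,2],[17,4],[19,2],[20,0],[22,20],[24,12],[32,0],[47,13],[49,0]]
[[3,14],[6,2],[17,4],[19,2],[20,0],[22,20],[24,12],[32,0],[47,13],[49,0]]
[[3,14],[6,2],[17,18],[22,20],[24,12],[32,0],[47,13],[49,0]]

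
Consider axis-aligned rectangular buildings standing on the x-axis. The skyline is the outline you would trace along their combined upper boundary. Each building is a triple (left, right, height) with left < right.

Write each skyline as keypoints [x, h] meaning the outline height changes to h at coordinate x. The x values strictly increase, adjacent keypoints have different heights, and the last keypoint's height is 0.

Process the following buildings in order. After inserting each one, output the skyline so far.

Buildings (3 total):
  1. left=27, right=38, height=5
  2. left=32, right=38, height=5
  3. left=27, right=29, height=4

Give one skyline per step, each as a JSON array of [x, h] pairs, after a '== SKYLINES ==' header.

== SKYLINES ==
[[27,5],[38,0]]
[[27,5],[38,0]]
[[27,5],[38,0]]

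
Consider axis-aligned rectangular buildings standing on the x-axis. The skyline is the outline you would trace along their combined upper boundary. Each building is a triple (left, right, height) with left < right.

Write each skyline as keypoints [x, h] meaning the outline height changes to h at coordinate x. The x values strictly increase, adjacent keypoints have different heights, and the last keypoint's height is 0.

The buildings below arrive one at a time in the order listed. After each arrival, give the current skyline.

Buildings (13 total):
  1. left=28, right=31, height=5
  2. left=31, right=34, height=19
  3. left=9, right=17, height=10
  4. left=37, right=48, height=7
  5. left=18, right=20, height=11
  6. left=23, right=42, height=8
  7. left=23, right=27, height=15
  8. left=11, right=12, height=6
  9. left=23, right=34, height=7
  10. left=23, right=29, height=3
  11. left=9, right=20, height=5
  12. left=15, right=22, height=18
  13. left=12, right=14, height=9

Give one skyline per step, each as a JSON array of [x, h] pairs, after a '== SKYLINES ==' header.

== SKYLINES ==
[[28,5],[31,0]]
[[28,5],[31,19],[34,0]]
[[9,10],[17,0],[28,5],[31,19],[34,0]]
[[9,10],[17,0],[28,5],[31,19],[34,0],[37,7],[48,0]]
[[9,10],[17,0],[18,11],[20,0],[28,5],[31,19],[34,0],[37,7],[48,0]]
[[9,10],[17,0],[18,11],[20,0],[23,8],[31,19],[34,8],[42,7],[48,0]]
[[9,10],[17,0],[18,11],[20,0],[23,15],[27,8],[31,19],[34,8],[42,7],[48,0]]
[[9,10],[17,0],[18,11],[20,0],[23,15],[27,8],[31,19],[34,8],[42,7],[48,0]]
[[9,10],[17,0],[18,11],[20,0],[23,15],[27,8],[31,19],[34,8],[42,7],[48,0]]
[[9,10],[17,0],[18,11],[20,0],[23,15],[27,8],[31,19],[34,8],[42,7],[48,0]]
[[9,10],[17,5],[18,11],[20,0],[23,15],[27,8],[31,19],[34,8],[42,7],[48,0]]
[[9,10],[15,18],[22,0],[23,15],[27,8],[31,19],[34,8],[42,7],[48,0]]
[[9,10],[15,18],[22,0],[23,15],[27,8],[31,19],[34,8],[42,7],[48,0]]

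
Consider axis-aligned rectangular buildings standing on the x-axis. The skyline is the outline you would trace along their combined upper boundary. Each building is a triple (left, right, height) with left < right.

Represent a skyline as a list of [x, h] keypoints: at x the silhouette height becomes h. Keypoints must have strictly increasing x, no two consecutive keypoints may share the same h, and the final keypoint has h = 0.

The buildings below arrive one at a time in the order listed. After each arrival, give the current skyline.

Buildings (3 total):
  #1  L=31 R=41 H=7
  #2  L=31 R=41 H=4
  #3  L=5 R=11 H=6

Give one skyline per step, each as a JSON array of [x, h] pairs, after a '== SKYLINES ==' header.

== SKYLINES ==
[[31,7],[41,0]]
[[31,7],[41,0]]
[[5,6],[11,0],[31,7],[41,0]]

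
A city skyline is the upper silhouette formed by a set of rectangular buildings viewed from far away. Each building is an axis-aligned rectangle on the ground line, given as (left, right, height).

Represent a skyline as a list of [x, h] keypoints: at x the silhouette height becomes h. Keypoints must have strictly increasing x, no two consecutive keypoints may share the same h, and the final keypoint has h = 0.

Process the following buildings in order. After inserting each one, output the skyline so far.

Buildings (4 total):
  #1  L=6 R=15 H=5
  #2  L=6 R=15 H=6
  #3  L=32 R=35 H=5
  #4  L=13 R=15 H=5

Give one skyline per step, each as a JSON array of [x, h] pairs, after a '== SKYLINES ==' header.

== SKYLINES ==
[[6,5],[15,0]]
[[6,6],[15,0]]
[[6,6],[15,0],[32,5],[35,0]]
[[6,6],[15,0],[32,5],[35,0]]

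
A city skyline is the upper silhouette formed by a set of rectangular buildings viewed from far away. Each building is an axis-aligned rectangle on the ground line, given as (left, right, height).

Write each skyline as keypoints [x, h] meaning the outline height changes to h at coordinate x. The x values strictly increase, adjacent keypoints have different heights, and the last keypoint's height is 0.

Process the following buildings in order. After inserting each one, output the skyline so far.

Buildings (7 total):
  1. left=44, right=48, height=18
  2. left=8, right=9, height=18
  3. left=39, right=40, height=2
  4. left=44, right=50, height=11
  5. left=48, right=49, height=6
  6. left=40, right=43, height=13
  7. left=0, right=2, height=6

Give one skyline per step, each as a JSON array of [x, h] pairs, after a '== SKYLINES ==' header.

== SKYLINES ==
[[44,18],[48,0]]
[[8,18],[9,0],[44,18],[48,0]]
[[8,18],[9,0],[39,2],[40,0],[44,18],[48,0]]
[[8,18],[9,0],[39,2],[40,0],[44,18],[48,11],[50,0]]
[[8,18],[9,0],[39,2],[40,0],[44,18],[48,11],[50,0]]
[[8,18],[9,0],[39,2],[40,13],[43,0],[44,18],[48,11],[50,0]]
[[0,6],[2,0],[8,18],[9,0],[39,2],[40,13],[43,0],[44,18],[48,11],[50,0]]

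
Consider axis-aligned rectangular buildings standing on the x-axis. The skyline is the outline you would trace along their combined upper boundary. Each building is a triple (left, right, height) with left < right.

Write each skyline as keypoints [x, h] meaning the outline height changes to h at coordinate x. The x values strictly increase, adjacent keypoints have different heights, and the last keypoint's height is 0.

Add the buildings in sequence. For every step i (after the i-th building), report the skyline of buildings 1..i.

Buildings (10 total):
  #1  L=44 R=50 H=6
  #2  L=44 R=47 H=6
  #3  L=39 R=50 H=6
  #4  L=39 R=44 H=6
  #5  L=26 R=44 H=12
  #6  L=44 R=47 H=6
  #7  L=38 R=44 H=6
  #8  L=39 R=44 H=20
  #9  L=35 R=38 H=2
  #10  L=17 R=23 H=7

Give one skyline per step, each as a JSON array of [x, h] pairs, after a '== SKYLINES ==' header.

== SKYLINES ==
[[44,6],[50,0]]
[[44,6],[50,0]]
[[39,6],[50,0]]
[[39,6],[50,0]]
[[26,12],[44,6],[50,0]]
[[26,12],[44,6],[50,0]]
[[26,12],[44,6],[50,0]]
[[26,12],[39,20],[44,6],[50,0]]
[[26,12],[39,20],[44,6],[50,0]]
[[17,7],[23,0],[26,12],[39,20],[44,6],[50,0]]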